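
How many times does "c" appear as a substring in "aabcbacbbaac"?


Searching for "c" in "aabcbacbbaac"
Scanning each position:
  Position 0: "a" => no
  Position 1: "a" => no
  Position 2: "b" => no
  Position 3: "c" => MATCH
  Position 4: "b" => no
  Position 5: "a" => no
  Position 6: "c" => MATCH
  Position 7: "b" => no
  Position 8: "b" => no
  Position 9: "a" => no
  Position 10: "a" => no
  Position 11: "c" => MATCH
Total occurrences: 3

3


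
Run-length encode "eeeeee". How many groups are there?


Input: eeeeee
Scanning for consecutive runs:
  Group 1: 'e' x 6 (positions 0-5)
Total groups: 1

1


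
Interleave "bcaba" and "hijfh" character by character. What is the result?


Interleaving "bcaba" and "hijfh":
  Position 0: 'b' from first, 'h' from second => "bh"
  Position 1: 'c' from first, 'i' from second => "ci"
  Position 2: 'a' from first, 'j' from second => "aj"
  Position 3: 'b' from first, 'f' from second => "bf"
  Position 4: 'a' from first, 'h' from second => "ah"
Result: bhciajbfah

bhciajbfah


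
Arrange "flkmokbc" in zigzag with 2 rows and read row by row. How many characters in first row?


Zigzag "flkmokbc" into 2 rows:
Placing characters:
  'f' => row 0
  'l' => row 1
  'k' => row 0
  'm' => row 1
  'o' => row 0
  'k' => row 1
  'b' => row 0
  'c' => row 1
Rows:
  Row 0: "fkob"
  Row 1: "lmkc"
First row length: 4

4


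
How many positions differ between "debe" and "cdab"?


Comparing "debe" and "cdab" position by position:
  Position 0: 'd' vs 'c' => DIFFER
  Position 1: 'e' vs 'd' => DIFFER
  Position 2: 'b' vs 'a' => DIFFER
  Position 3: 'e' vs 'b' => DIFFER
Positions that differ: 4

4


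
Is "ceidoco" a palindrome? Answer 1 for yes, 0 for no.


Input: ceidoco
Reversed: ocodiec
  Compare pos 0 ('c') with pos 6 ('o'): MISMATCH
  Compare pos 1 ('e') with pos 5 ('c'): MISMATCH
  Compare pos 2 ('i') with pos 4 ('o'): MISMATCH
Result: not a palindrome

0


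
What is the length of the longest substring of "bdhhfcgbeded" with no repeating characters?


Input: "bdhhfcgbeded"
Sliding window (track last position of each char):
  Position 0 ('b'): window [0,0] length 1 -- new best
  Position 1 ('d'): window [0,1] length 2 -- new best
  Position 2 ('h'): window [0,2] length 3 -- new best
  Position 3 ('h'): repeat (last at 2), move window start to 3
  Position 3 ('h'): window [3,3] length 1
  Position 4 ('f'): window [3,4] length 2
  Position 5 ('c'): window [3,5] length 3
  Position 6 ('g'): window [3,6] length 4 -- new best
  Position 7 ('b'): window [3,7] length 5 -- new best
  Position 8 ('e'): window [3,8] length 6 -- new best
  Position 9 ('d'): window [3,9] length 7 -- new best
  Position 10 ('e'): repeat (last at 8), move window start to 9
  Position 10 ('e'): window [9,10] length 2
  Position 11 ('d'): repeat (last at 9), move window start to 10
  Position 11 ('d'): window [10,11] length 2
Longest substring with no repeats: "hfcgbed" with length 7

7


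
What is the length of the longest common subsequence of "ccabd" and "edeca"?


LCS of "ccabd" and "edeca"
DP table:
           e    d    e    c    a
      0    0    0    0    0    0
  c   0    0    0    0    1    1
  c   0    0    0    0    1    1
  a   0    0    0    0    1    2
  b   0    0    0    0    1    2
  d   0    0    1    1    1    2
LCS length = dp[5][5] = 2

2


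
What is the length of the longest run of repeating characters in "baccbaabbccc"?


Input: "baccbaabbccc"
Scanning for longest run:
  Position 1 ('a'): new char, reset run to 1
  Position 2 ('c'): new char, reset run to 1
  Position 3 ('c'): continues run of 'c', length=2
  Position 4 ('b'): new char, reset run to 1
  Position 5 ('a'): new char, reset run to 1
  Position 6 ('a'): continues run of 'a', length=2
  Position 7 ('b'): new char, reset run to 1
  Position 8 ('b'): continues run of 'b', length=2
  Position 9 ('c'): new char, reset run to 1
  Position 10 ('c'): continues run of 'c', length=2
  Position 11 ('c'): continues run of 'c', length=3
Longest run: 'c' with length 3

3


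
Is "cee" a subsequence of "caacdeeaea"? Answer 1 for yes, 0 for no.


Check if "cee" is a subsequence of "caacdeeaea"
Greedy scan:
  Position 0 ('c'): matches sub[0] = 'c'
  Position 1 ('a'): no match needed
  Position 2 ('a'): no match needed
  Position 3 ('c'): no match needed
  Position 4 ('d'): no match needed
  Position 5 ('e'): matches sub[1] = 'e'
  Position 6 ('e'): matches sub[2] = 'e'
  Position 7 ('a'): no match needed
  Position 8 ('e'): no match needed
  Position 9 ('a'): no match needed
All 3 characters matched => is a subsequence

1


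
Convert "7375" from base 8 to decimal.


Input: "7375" in base 8
Positional expansion:
  Digit '7' (value 7) x 8^3 = 3584
  Digit '3' (value 3) x 8^2 = 192
  Digit '7' (value 7) x 8^1 = 56
  Digit '5' (value 5) x 8^0 = 5
Sum = 3837

3837


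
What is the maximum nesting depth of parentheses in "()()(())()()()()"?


Input: "()()(())()()()()"
Tracking depth:
  Position 0 '(': depth becomes 1
  Position 1 ')': depth becomes 0
  Position 2 '(': depth becomes 1
  Position 3 ')': depth becomes 0
  Position 4 '(': depth becomes 1
  Position 5 '(': depth becomes 2
  Position 6 ')': depth becomes 1
  Position 7 ')': depth becomes 0
  Position 8 '(': depth becomes 1
  Position 9 ')': depth becomes 0
  Position 10 '(': depth becomes 1
  Position 11 ')': depth becomes 0
  Position 12 '(': depth becomes 1
  Position 13 ')': depth becomes 0
  Position 14 '(': depth becomes 1
  Position 15 ')': depth becomes 0
Maximum depth reached: 2

2


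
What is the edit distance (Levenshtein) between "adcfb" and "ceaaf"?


Computing edit distance: "adcfb" -> "ceaaf"
DP table:
           c    e    a    a    f
      0    1    2    3    4    5
  a   1    1    2    2    3    4
  d   2    2    2    3    3    4
  c   3    2    3    3    4    4
  f   4    3    3    4    4    4
  b   5    4    4    4    5    5
Edit distance = dp[5][5] = 5

5


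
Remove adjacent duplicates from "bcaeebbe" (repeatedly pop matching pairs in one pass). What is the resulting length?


Input: bcaeebbe
Stack-based adjacent duplicate removal:
  Read 'b': push. Stack: b
  Read 'c': push. Stack: bc
  Read 'a': push. Stack: bca
  Read 'e': push. Stack: bcae
  Read 'e': matches stack top 'e' => pop. Stack: bca
  Read 'b': push. Stack: bcab
  Read 'b': matches stack top 'b' => pop. Stack: bca
  Read 'e': push. Stack: bcae
Final stack: "bcae" (length 4)

4


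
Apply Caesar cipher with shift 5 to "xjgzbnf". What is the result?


Caesar cipher: shift "xjgzbnf" by 5
  'x' (pos 23) + 5 = pos 2 = 'c'
  'j' (pos 9) + 5 = pos 14 = 'o'
  'g' (pos 6) + 5 = pos 11 = 'l'
  'z' (pos 25) + 5 = pos 4 = 'e'
  'b' (pos 1) + 5 = pos 6 = 'g'
  'n' (pos 13) + 5 = pos 18 = 's'
  'f' (pos 5) + 5 = pos 10 = 'k'
Result: colegsk

colegsk


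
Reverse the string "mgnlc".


Input: mgnlc
Reading characters right to left:
  Position 4: 'c'
  Position 3: 'l'
  Position 2: 'n'
  Position 1: 'g'
  Position 0: 'm'
Reversed: clngm

clngm


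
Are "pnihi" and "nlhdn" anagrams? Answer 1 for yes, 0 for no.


Strings: "pnihi", "nlhdn"
Sorted first:  hiinp
Sorted second: dhlnn
Differ at position 0: 'h' vs 'd' => not anagrams

0


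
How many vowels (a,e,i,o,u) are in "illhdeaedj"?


Input: illhdeaedj
Checking each character:
  'i' at position 0: vowel (running total: 1)
  'l' at position 1: consonant
  'l' at position 2: consonant
  'h' at position 3: consonant
  'd' at position 4: consonant
  'e' at position 5: vowel (running total: 2)
  'a' at position 6: vowel (running total: 3)
  'e' at position 7: vowel (running total: 4)
  'd' at position 8: consonant
  'j' at position 9: consonant
Total vowels: 4

4


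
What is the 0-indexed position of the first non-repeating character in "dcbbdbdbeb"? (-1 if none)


Input: dcbbdbdbeb
Character frequencies:
  'b': 5
  'c': 1
  'd': 3
  'e': 1
Scanning left to right for freq == 1:
  Position 0 ('d'): freq=3, skip
  Position 1 ('c'): unique! => answer = 1

1


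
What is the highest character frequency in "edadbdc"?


Input: edadbdc
Character counts:
  'a': 1
  'b': 1
  'c': 1
  'd': 3
  'e': 1
Maximum frequency: 3

3


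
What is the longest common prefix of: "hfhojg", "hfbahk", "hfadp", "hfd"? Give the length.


Words: hfhojg, hfbahk, hfadp, hfd
  Position 0: all 'h' => match
  Position 1: all 'f' => match
  Position 2: ('h', 'b', 'a', 'd') => mismatch, stop
LCP = "hf" (length 2)

2


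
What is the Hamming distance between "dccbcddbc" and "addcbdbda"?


Comparing "dccbcddbc" and "addcbdbda" position by position:
  Position 0: 'd' vs 'a' => differ
  Position 1: 'c' vs 'd' => differ
  Position 2: 'c' vs 'd' => differ
  Position 3: 'b' vs 'c' => differ
  Position 4: 'c' vs 'b' => differ
  Position 5: 'd' vs 'd' => same
  Position 6: 'd' vs 'b' => differ
  Position 7: 'b' vs 'd' => differ
  Position 8: 'c' vs 'a' => differ
Total differences (Hamming distance): 8

8


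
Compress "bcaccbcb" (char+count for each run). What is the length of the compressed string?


Input: bcaccbcb
Runs:
  'b' x 1 => "b1"
  'c' x 1 => "c1"
  'a' x 1 => "a1"
  'c' x 2 => "c2"
  'b' x 1 => "b1"
  'c' x 1 => "c1"
  'b' x 1 => "b1"
Compressed: "b1c1a1c2b1c1b1"
Compressed length: 14

14


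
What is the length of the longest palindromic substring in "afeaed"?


Input: "afeaed"
Checking substrings for palindromes:
  [2:5] "eae" (len 3) => palindrome
Longest palindromic substring: "eae" with length 3

3


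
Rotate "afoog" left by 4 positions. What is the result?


Input: "afoog", rotate left by 4
First 4 characters: "afoo"
Remaining characters: "g"
Concatenate remaining + first: "g" + "afoo" = "gafoo"

gafoo


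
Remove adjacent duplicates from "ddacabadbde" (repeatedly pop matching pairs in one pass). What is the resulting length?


Input: ddacabadbde
Stack-based adjacent duplicate removal:
  Read 'd': push. Stack: d
  Read 'd': matches stack top 'd' => pop. Stack: (empty)
  Read 'a': push. Stack: a
  Read 'c': push. Stack: ac
  Read 'a': push. Stack: aca
  Read 'b': push. Stack: acab
  Read 'a': push. Stack: acaba
  Read 'd': push. Stack: acabad
  Read 'b': push. Stack: acabadb
  Read 'd': push. Stack: acabadbd
  Read 'e': push. Stack: acabadbde
Final stack: "acabadbde" (length 9)

9


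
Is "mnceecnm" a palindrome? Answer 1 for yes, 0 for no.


Input: mnceecnm
Reversed: mnceecnm
  Compare pos 0 ('m') with pos 7 ('m'): match
  Compare pos 1 ('n') with pos 6 ('n'): match
  Compare pos 2 ('c') with pos 5 ('c'): match
  Compare pos 3 ('e') with pos 4 ('e'): match
Result: palindrome

1


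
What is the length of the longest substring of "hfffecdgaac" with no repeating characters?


Input: "hfffecdgaac"
Sliding window (track last position of each char):
  Position 0 ('h'): window [0,0] length 1 -- new best
  Position 1 ('f'): window [0,1] length 2 -- new best
  Position 2 ('f'): repeat (last at 1), move window start to 2
  Position 2 ('f'): window [2,2] length 1
  Position 3 ('f'): repeat (last at 2), move window start to 3
  Position 3 ('f'): window [3,3] length 1
  Position 4 ('e'): window [3,4] length 2
  Position 5 ('c'): window [3,5] length 3 -- new best
  Position 6 ('d'): window [3,6] length 4 -- new best
  Position 7 ('g'): window [3,7] length 5 -- new best
  Position 8 ('a'): window [3,8] length 6 -- new best
  Position 9 ('a'): repeat (last at 8), move window start to 9
  Position 9 ('a'): window [9,9] length 1
  Position 10 ('c'): window [9,10] length 2
Longest substring with no repeats: "fecdga" with length 6

6


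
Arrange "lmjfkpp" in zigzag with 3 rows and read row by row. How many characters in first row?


Zigzag "lmjfkpp" into 3 rows:
Placing characters:
  'l' => row 0
  'm' => row 1
  'j' => row 2
  'f' => row 1
  'k' => row 0
  'p' => row 1
  'p' => row 2
Rows:
  Row 0: "lk"
  Row 1: "mfp"
  Row 2: "jp"
First row length: 2

2


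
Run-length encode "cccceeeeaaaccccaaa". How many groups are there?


Input: cccceeeeaaaccccaaa
Scanning for consecutive runs:
  Group 1: 'c' x 4 (positions 0-3)
  Group 2: 'e' x 4 (positions 4-7)
  Group 3: 'a' x 3 (positions 8-10)
  Group 4: 'c' x 4 (positions 11-14)
  Group 5: 'a' x 3 (positions 15-17)
Total groups: 5

5


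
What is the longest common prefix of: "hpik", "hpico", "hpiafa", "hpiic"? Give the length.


Words: hpik, hpico, hpiafa, hpiic
  Position 0: all 'h' => match
  Position 1: all 'p' => match
  Position 2: all 'i' => match
  Position 3: ('k', 'c', 'a', 'i') => mismatch, stop
LCP = "hpi" (length 3)

3


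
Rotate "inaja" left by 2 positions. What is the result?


Input: "inaja", rotate left by 2
First 2 characters: "in"
Remaining characters: "aja"
Concatenate remaining + first: "aja" + "in" = "ajain"

ajain


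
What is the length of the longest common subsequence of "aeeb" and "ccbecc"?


LCS of "aeeb" and "ccbecc"
DP table:
           c    c    b    e    c    c
      0    0    0    0    0    0    0
  a   0    0    0    0    0    0    0
  e   0    0    0    0    1    1    1
  e   0    0    0    0    1    1    1
  b   0    0    0    1    1    1    1
LCS length = dp[4][6] = 1

1


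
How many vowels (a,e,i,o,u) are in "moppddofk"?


Input: moppddofk
Checking each character:
  'm' at position 0: consonant
  'o' at position 1: vowel (running total: 1)
  'p' at position 2: consonant
  'p' at position 3: consonant
  'd' at position 4: consonant
  'd' at position 5: consonant
  'o' at position 6: vowel (running total: 2)
  'f' at position 7: consonant
  'k' at position 8: consonant
Total vowels: 2

2


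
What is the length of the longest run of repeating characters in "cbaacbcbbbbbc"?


Input: "cbaacbcbbbbbc"
Scanning for longest run:
  Position 1 ('b'): new char, reset run to 1
  Position 2 ('a'): new char, reset run to 1
  Position 3 ('a'): continues run of 'a', length=2
  Position 4 ('c'): new char, reset run to 1
  Position 5 ('b'): new char, reset run to 1
  Position 6 ('c'): new char, reset run to 1
  Position 7 ('b'): new char, reset run to 1
  Position 8 ('b'): continues run of 'b', length=2
  Position 9 ('b'): continues run of 'b', length=3
  Position 10 ('b'): continues run of 'b', length=4
  Position 11 ('b'): continues run of 'b', length=5
  Position 12 ('c'): new char, reset run to 1
Longest run: 'b' with length 5

5


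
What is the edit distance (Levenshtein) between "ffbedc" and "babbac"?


Computing edit distance: "ffbedc" -> "babbac"
DP table:
           b    a    b    b    a    c
      0    1    2    3    4    5    6
  f   1    1    2    3    4    5    6
  f   2    2    2    3    4    5    6
  b   3    2    3    2    3    4    5
  e   4    3    3    3    3    4    5
  d   5    4    4    4    4    4    5
  c   6    5    5    5    5    5    4
Edit distance = dp[6][6] = 4

4


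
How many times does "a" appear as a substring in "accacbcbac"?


Searching for "a" in "accacbcbac"
Scanning each position:
  Position 0: "a" => MATCH
  Position 1: "c" => no
  Position 2: "c" => no
  Position 3: "a" => MATCH
  Position 4: "c" => no
  Position 5: "b" => no
  Position 6: "c" => no
  Position 7: "b" => no
  Position 8: "a" => MATCH
  Position 9: "c" => no
Total occurrences: 3

3


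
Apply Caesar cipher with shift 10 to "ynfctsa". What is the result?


Caesar cipher: shift "ynfctsa" by 10
  'y' (pos 24) + 10 = pos 8 = 'i'
  'n' (pos 13) + 10 = pos 23 = 'x'
  'f' (pos 5) + 10 = pos 15 = 'p'
  'c' (pos 2) + 10 = pos 12 = 'm'
  't' (pos 19) + 10 = pos 3 = 'd'
  's' (pos 18) + 10 = pos 2 = 'c'
  'a' (pos 0) + 10 = pos 10 = 'k'
Result: ixpmdck

ixpmdck


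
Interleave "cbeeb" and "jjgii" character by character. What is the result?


Interleaving "cbeeb" and "jjgii":
  Position 0: 'c' from first, 'j' from second => "cj"
  Position 1: 'b' from first, 'j' from second => "bj"
  Position 2: 'e' from first, 'g' from second => "eg"
  Position 3: 'e' from first, 'i' from second => "ei"
  Position 4: 'b' from first, 'i' from second => "bi"
Result: cjbjegeibi

cjbjegeibi


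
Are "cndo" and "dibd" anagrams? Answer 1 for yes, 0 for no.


Strings: "cndo", "dibd"
Sorted first:  cdno
Sorted second: bddi
Differ at position 0: 'c' vs 'b' => not anagrams

0


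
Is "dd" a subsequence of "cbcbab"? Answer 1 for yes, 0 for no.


Check if "dd" is a subsequence of "cbcbab"
Greedy scan:
  Position 0 ('c'): no match needed
  Position 1 ('b'): no match needed
  Position 2 ('c'): no match needed
  Position 3 ('b'): no match needed
  Position 4 ('a'): no match needed
  Position 5 ('b'): no match needed
Only matched 0/2 characters => not a subsequence

0


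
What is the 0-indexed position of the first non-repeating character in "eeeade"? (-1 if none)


Input: eeeade
Character frequencies:
  'a': 1
  'd': 1
  'e': 4
Scanning left to right for freq == 1:
  Position 0 ('e'): freq=4, skip
  Position 1 ('e'): freq=4, skip
  Position 2 ('e'): freq=4, skip
  Position 3 ('a'): unique! => answer = 3

3


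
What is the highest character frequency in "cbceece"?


Input: cbceece
Character counts:
  'b': 1
  'c': 3
  'e': 3
Maximum frequency: 3

3


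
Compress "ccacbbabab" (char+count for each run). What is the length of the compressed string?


Input: ccacbbabab
Runs:
  'c' x 2 => "c2"
  'a' x 1 => "a1"
  'c' x 1 => "c1"
  'b' x 2 => "b2"
  'a' x 1 => "a1"
  'b' x 1 => "b1"
  'a' x 1 => "a1"
  'b' x 1 => "b1"
Compressed: "c2a1c1b2a1b1a1b1"
Compressed length: 16

16


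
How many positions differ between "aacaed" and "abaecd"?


Comparing "aacaed" and "abaecd" position by position:
  Position 0: 'a' vs 'a' => same
  Position 1: 'a' vs 'b' => DIFFER
  Position 2: 'c' vs 'a' => DIFFER
  Position 3: 'a' vs 'e' => DIFFER
  Position 4: 'e' vs 'c' => DIFFER
  Position 5: 'd' vs 'd' => same
Positions that differ: 4

4


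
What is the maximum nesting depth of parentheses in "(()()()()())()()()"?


Input: "(()()()()())()()()"
Tracking depth:
  Position 0 '(': depth becomes 1
  Position 1 '(': depth becomes 2
  Position 2 ')': depth becomes 1
  Position 3 '(': depth becomes 2
  Position 4 ')': depth becomes 1
  Position 5 '(': depth becomes 2
  Position 6 ')': depth becomes 1
  Position 7 '(': depth becomes 2
  Position 8 ')': depth becomes 1
  Position 9 '(': depth becomes 2
  Position 10 ')': depth becomes 1
  Position 11 ')': depth becomes 0
  Position 12 '(': depth becomes 1
  Position 13 ')': depth becomes 0
  Position 14 '(': depth becomes 1
  Position 15 ')': depth becomes 0
  Position 16 '(': depth becomes 1
  Position 17 ')': depth becomes 0
Maximum depth reached: 2

2


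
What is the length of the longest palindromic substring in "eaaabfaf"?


Input: "eaaabfaf"
Checking substrings for palindromes:
  [1:4] "aaa" (len 3) => palindrome
  [5:8] "faf" (len 3) => palindrome
  [1:3] "aa" (len 2) => palindrome
  [2:4] "aa" (len 2) => palindrome
Longest palindromic substring: "aaa" with length 3

3


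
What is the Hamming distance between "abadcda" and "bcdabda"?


Comparing "abadcda" and "bcdabda" position by position:
  Position 0: 'a' vs 'b' => differ
  Position 1: 'b' vs 'c' => differ
  Position 2: 'a' vs 'd' => differ
  Position 3: 'd' vs 'a' => differ
  Position 4: 'c' vs 'b' => differ
  Position 5: 'd' vs 'd' => same
  Position 6: 'a' vs 'a' => same
Total differences (Hamming distance): 5

5


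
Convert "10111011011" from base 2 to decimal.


Input: "10111011011" in base 2
Positional expansion:
  Digit '1' (value 1) x 2^10 = 1024
  Digit '0' (value 0) x 2^9 = 0
  Digit '1' (value 1) x 2^8 = 256
  Digit '1' (value 1) x 2^7 = 128
  Digit '1' (value 1) x 2^6 = 64
  Digit '0' (value 0) x 2^5 = 0
  Digit '1' (value 1) x 2^4 = 16
  Digit '1' (value 1) x 2^3 = 8
  Digit '0' (value 0) x 2^2 = 0
  Digit '1' (value 1) x 2^1 = 2
  Digit '1' (value 1) x 2^0 = 1
Sum = 1499

1499


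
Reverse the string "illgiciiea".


Input: illgiciiea
Reading characters right to left:
  Position 9: 'a'
  Position 8: 'e'
  Position 7: 'i'
  Position 6: 'i'
  Position 5: 'c'
  Position 4: 'i'
  Position 3: 'g'
  Position 2: 'l'
  Position 1: 'l'
  Position 0: 'i'
Reversed: aeiiciglli

aeiiciglli


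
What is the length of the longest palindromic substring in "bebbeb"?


Input: "bebbeb"
Checking substrings for palindromes:
  [0:6] "bebbeb" (len 6) => palindrome
  [1:5] "ebbe" (len 4) => palindrome
  [0:3] "beb" (len 3) => palindrome
  [3:6] "beb" (len 3) => palindrome
  [2:4] "bb" (len 2) => palindrome
Longest palindromic substring: "bebbeb" with length 6

6


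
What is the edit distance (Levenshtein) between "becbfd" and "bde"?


Computing edit distance: "becbfd" -> "bde"
DP table:
           b    d    e
      0    1    2    3
  b   1    0    1    2
  e   2    1    1    1
  c   3    2    2    2
  b   4    3    3    3
  f   5    4    4    4
  d   6    5    4    5
Edit distance = dp[6][3] = 5

5


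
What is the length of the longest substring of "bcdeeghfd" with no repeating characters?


Input: "bcdeeghfd"
Sliding window (track last position of each char):
  Position 0 ('b'): window [0,0] length 1 -- new best
  Position 1 ('c'): window [0,1] length 2 -- new best
  Position 2 ('d'): window [0,2] length 3 -- new best
  Position 3 ('e'): window [0,3] length 4 -- new best
  Position 4 ('e'): repeat (last at 3), move window start to 4
  Position 4 ('e'): window [4,4] length 1
  Position 5 ('g'): window [4,5] length 2
  Position 6 ('h'): window [4,6] length 3
  Position 7 ('f'): window [4,7] length 4
  Position 8 ('d'): window [4,8] length 5 -- new best
Longest substring with no repeats: "eghfd" with length 5

5


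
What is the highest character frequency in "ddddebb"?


Input: ddddebb
Character counts:
  'b': 2
  'd': 4
  'e': 1
Maximum frequency: 4

4


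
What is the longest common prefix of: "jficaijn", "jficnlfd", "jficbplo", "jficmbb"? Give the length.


Words: jficaijn, jficnlfd, jficbplo, jficmbb
  Position 0: all 'j' => match
  Position 1: all 'f' => match
  Position 2: all 'i' => match
  Position 3: all 'c' => match
  Position 4: ('a', 'n', 'b', 'm') => mismatch, stop
LCP = "jfic" (length 4)

4


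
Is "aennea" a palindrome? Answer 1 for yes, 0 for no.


Input: aennea
Reversed: aennea
  Compare pos 0 ('a') with pos 5 ('a'): match
  Compare pos 1 ('e') with pos 4 ('e'): match
  Compare pos 2 ('n') with pos 3 ('n'): match
Result: palindrome

1


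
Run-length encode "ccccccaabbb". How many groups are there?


Input: ccccccaabbb
Scanning for consecutive runs:
  Group 1: 'c' x 6 (positions 0-5)
  Group 2: 'a' x 2 (positions 6-7)
  Group 3: 'b' x 3 (positions 8-10)
Total groups: 3

3


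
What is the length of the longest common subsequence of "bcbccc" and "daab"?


LCS of "bcbccc" and "daab"
DP table:
           d    a    a    b
      0    0    0    0    0
  b   0    0    0    0    1
  c   0    0    0    0    1
  b   0    0    0    0    1
  c   0    0    0    0    1
  c   0    0    0    0    1
  c   0    0    0    0    1
LCS length = dp[6][4] = 1

1


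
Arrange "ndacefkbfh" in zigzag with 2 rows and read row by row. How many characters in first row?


Zigzag "ndacefkbfh" into 2 rows:
Placing characters:
  'n' => row 0
  'd' => row 1
  'a' => row 0
  'c' => row 1
  'e' => row 0
  'f' => row 1
  'k' => row 0
  'b' => row 1
  'f' => row 0
  'h' => row 1
Rows:
  Row 0: "naekf"
  Row 1: "dcfbh"
First row length: 5

5


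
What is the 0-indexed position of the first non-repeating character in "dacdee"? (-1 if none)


Input: dacdee
Character frequencies:
  'a': 1
  'c': 1
  'd': 2
  'e': 2
Scanning left to right for freq == 1:
  Position 0 ('d'): freq=2, skip
  Position 1 ('a'): unique! => answer = 1

1


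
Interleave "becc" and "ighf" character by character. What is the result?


Interleaving "becc" and "ighf":
  Position 0: 'b' from first, 'i' from second => "bi"
  Position 1: 'e' from first, 'g' from second => "eg"
  Position 2: 'c' from first, 'h' from second => "ch"
  Position 3: 'c' from first, 'f' from second => "cf"
Result: biegchcf

biegchcf


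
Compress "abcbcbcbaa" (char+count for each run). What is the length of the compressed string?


Input: abcbcbcbaa
Runs:
  'a' x 1 => "a1"
  'b' x 1 => "b1"
  'c' x 1 => "c1"
  'b' x 1 => "b1"
  'c' x 1 => "c1"
  'b' x 1 => "b1"
  'c' x 1 => "c1"
  'b' x 1 => "b1"
  'a' x 2 => "a2"
Compressed: "a1b1c1b1c1b1c1b1a2"
Compressed length: 18

18


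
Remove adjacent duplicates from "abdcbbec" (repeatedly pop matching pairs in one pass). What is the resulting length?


Input: abdcbbec
Stack-based adjacent duplicate removal:
  Read 'a': push. Stack: a
  Read 'b': push. Stack: ab
  Read 'd': push. Stack: abd
  Read 'c': push. Stack: abdc
  Read 'b': push. Stack: abdcb
  Read 'b': matches stack top 'b' => pop. Stack: abdc
  Read 'e': push. Stack: abdce
  Read 'c': push. Stack: abdcec
Final stack: "abdcec" (length 6)

6


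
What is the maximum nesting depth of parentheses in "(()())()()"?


Input: "(()())()()"
Tracking depth:
  Position 0 '(': depth becomes 1
  Position 1 '(': depth becomes 2
  Position 2 ')': depth becomes 1
  Position 3 '(': depth becomes 2
  Position 4 ')': depth becomes 1
  Position 5 ')': depth becomes 0
  Position 6 '(': depth becomes 1
  Position 7 ')': depth becomes 0
  Position 8 '(': depth becomes 1
  Position 9 ')': depth becomes 0
Maximum depth reached: 2

2


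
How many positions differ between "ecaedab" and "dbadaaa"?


Comparing "ecaedab" and "dbadaaa" position by position:
  Position 0: 'e' vs 'd' => DIFFER
  Position 1: 'c' vs 'b' => DIFFER
  Position 2: 'a' vs 'a' => same
  Position 3: 'e' vs 'd' => DIFFER
  Position 4: 'd' vs 'a' => DIFFER
  Position 5: 'a' vs 'a' => same
  Position 6: 'b' vs 'a' => DIFFER
Positions that differ: 5

5


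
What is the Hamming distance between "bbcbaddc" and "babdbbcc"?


Comparing "bbcbaddc" and "babdbbcc" position by position:
  Position 0: 'b' vs 'b' => same
  Position 1: 'b' vs 'a' => differ
  Position 2: 'c' vs 'b' => differ
  Position 3: 'b' vs 'd' => differ
  Position 4: 'a' vs 'b' => differ
  Position 5: 'd' vs 'b' => differ
  Position 6: 'd' vs 'c' => differ
  Position 7: 'c' vs 'c' => same
Total differences (Hamming distance): 6

6


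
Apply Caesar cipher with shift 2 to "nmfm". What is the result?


Caesar cipher: shift "nmfm" by 2
  'n' (pos 13) + 2 = pos 15 = 'p'
  'm' (pos 12) + 2 = pos 14 = 'o'
  'f' (pos 5) + 2 = pos 7 = 'h'
  'm' (pos 12) + 2 = pos 14 = 'o'
Result: poho

poho


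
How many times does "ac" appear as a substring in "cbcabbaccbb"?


Searching for "ac" in "cbcabbaccbb"
Scanning each position:
  Position 0: "cb" => no
  Position 1: "bc" => no
  Position 2: "ca" => no
  Position 3: "ab" => no
  Position 4: "bb" => no
  Position 5: "ba" => no
  Position 6: "ac" => MATCH
  Position 7: "cc" => no
  Position 8: "cb" => no
  Position 9: "bb" => no
Total occurrences: 1

1


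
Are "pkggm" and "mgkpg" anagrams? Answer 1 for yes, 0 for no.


Strings: "pkggm", "mgkpg"
Sorted first:  ggkmp
Sorted second: ggkmp
Sorted forms match => anagrams

1


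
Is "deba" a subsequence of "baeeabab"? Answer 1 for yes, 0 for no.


Check if "deba" is a subsequence of "baeeabab"
Greedy scan:
  Position 0 ('b'): no match needed
  Position 1 ('a'): no match needed
  Position 2 ('e'): no match needed
  Position 3 ('e'): no match needed
  Position 4 ('a'): no match needed
  Position 5 ('b'): no match needed
  Position 6 ('a'): no match needed
  Position 7 ('b'): no match needed
Only matched 0/4 characters => not a subsequence

0


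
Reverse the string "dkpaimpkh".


Input: dkpaimpkh
Reading characters right to left:
  Position 8: 'h'
  Position 7: 'k'
  Position 6: 'p'
  Position 5: 'm'
  Position 4: 'i'
  Position 3: 'a'
  Position 2: 'p'
  Position 1: 'k'
  Position 0: 'd'
Reversed: hkpmiapkd

hkpmiapkd


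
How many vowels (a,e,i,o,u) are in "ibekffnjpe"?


Input: ibekffnjpe
Checking each character:
  'i' at position 0: vowel (running total: 1)
  'b' at position 1: consonant
  'e' at position 2: vowel (running total: 2)
  'k' at position 3: consonant
  'f' at position 4: consonant
  'f' at position 5: consonant
  'n' at position 6: consonant
  'j' at position 7: consonant
  'p' at position 8: consonant
  'e' at position 9: vowel (running total: 3)
Total vowels: 3

3


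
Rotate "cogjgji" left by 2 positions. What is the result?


Input: "cogjgji", rotate left by 2
First 2 characters: "co"
Remaining characters: "gjgji"
Concatenate remaining + first: "gjgji" + "co" = "gjgjico"

gjgjico


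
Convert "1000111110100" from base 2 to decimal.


Input: "1000111110100" in base 2
Positional expansion:
  Digit '1' (value 1) x 2^12 = 4096
  Digit '0' (value 0) x 2^11 = 0
  Digit '0' (value 0) x 2^10 = 0
  Digit '0' (value 0) x 2^9 = 0
  Digit '1' (value 1) x 2^8 = 256
  Digit '1' (value 1) x 2^7 = 128
  Digit '1' (value 1) x 2^6 = 64
  Digit '1' (value 1) x 2^5 = 32
  Digit '1' (value 1) x 2^4 = 16
  Digit '0' (value 0) x 2^3 = 0
  Digit '1' (value 1) x 2^2 = 4
  Digit '0' (value 0) x 2^1 = 0
  Digit '0' (value 0) x 2^0 = 0
Sum = 4596

4596


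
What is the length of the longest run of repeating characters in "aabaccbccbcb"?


Input: "aabaccbccbcb"
Scanning for longest run:
  Position 1 ('a'): continues run of 'a', length=2
  Position 2 ('b'): new char, reset run to 1
  Position 3 ('a'): new char, reset run to 1
  Position 4 ('c'): new char, reset run to 1
  Position 5 ('c'): continues run of 'c', length=2
  Position 6 ('b'): new char, reset run to 1
  Position 7 ('c'): new char, reset run to 1
  Position 8 ('c'): continues run of 'c', length=2
  Position 9 ('b'): new char, reset run to 1
  Position 10 ('c'): new char, reset run to 1
  Position 11 ('b'): new char, reset run to 1
Longest run: 'a' with length 2

2


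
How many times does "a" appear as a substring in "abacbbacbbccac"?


Searching for "a" in "abacbbacbbccac"
Scanning each position:
  Position 0: "a" => MATCH
  Position 1: "b" => no
  Position 2: "a" => MATCH
  Position 3: "c" => no
  Position 4: "b" => no
  Position 5: "b" => no
  Position 6: "a" => MATCH
  Position 7: "c" => no
  Position 8: "b" => no
  Position 9: "b" => no
  Position 10: "c" => no
  Position 11: "c" => no
  Position 12: "a" => MATCH
  Position 13: "c" => no
Total occurrences: 4

4


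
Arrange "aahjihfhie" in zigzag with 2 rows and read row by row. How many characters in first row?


Zigzag "aahjihfhie" into 2 rows:
Placing characters:
  'a' => row 0
  'a' => row 1
  'h' => row 0
  'j' => row 1
  'i' => row 0
  'h' => row 1
  'f' => row 0
  'h' => row 1
  'i' => row 0
  'e' => row 1
Rows:
  Row 0: "ahifi"
  Row 1: "ajhhe"
First row length: 5

5


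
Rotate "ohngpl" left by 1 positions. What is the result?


Input: "ohngpl", rotate left by 1
First 1 characters: "o"
Remaining characters: "hngpl"
Concatenate remaining + first: "hngpl" + "o" = "hngplo"

hngplo


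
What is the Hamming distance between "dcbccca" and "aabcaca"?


Comparing "dcbccca" and "aabcaca" position by position:
  Position 0: 'd' vs 'a' => differ
  Position 1: 'c' vs 'a' => differ
  Position 2: 'b' vs 'b' => same
  Position 3: 'c' vs 'c' => same
  Position 4: 'c' vs 'a' => differ
  Position 5: 'c' vs 'c' => same
  Position 6: 'a' vs 'a' => same
Total differences (Hamming distance): 3

3


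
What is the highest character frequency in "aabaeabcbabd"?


Input: aabaeabcbabd
Character counts:
  'a': 5
  'b': 4
  'c': 1
  'd': 1
  'e': 1
Maximum frequency: 5

5


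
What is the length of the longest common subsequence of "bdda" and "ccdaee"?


LCS of "bdda" and "ccdaee"
DP table:
           c    c    d    a    e    e
      0    0    0    0    0    0    0
  b   0    0    0    0    0    0    0
  d   0    0    0    1    1    1    1
  d   0    0    0    1    1    1    1
  a   0    0    0    1    2    2    2
LCS length = dp[4][6] = 2

2


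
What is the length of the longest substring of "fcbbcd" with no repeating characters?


Input: "fcbbcd"
Sliding window (track last position of each char):
  Position 0 ('f'): window [0,0] length 1 -- new best
  Position 1 ('c'): window [0,1] length 2 -- new best
  Position 2 ('b'): window [0,2] length 3 -- new best
  Position 3 ('b'): repeat (last at 2), move window start to 3
  Position 3 ('b'): window [3,3] length 1
  Position 4 ('c'): window [3,4] length 2
  Position 5 ('d'): window [3,5] length 3
Longest substring with no repeats: "fcb" with length 3

3


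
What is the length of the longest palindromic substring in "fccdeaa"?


Input: "fccdeaa"
Checking substrings for palindromes:
  [1:3] "cc" (len 2) => palindrome
  [5:7] "aa" (len 2) => palindrome
Longest palindromic substring: "cc" with length 2

2


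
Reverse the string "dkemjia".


Input: dkemjia
Reading characters right to left:
  Position 6: 'a'
  Position 5: 'i'
  Position 4: 'j'
  Position 3: 'm'
  Position 2: 'e'
  Position 1: 'k'
  Position 0: 'd'
Reversed: aijmekd

aijmekd


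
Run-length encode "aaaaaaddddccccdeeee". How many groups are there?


Input: aaaaaaddddccccdeeee
Scanning for consecutive runs:
  Group 1: 'a' x 6 (positions 0-5)
  Group 2: 'd' x 4 (positions 6-9)
  Group 3: 'c' x 4 (positions 10-13)
  Group 4: 'd' x 1 (positions 14-14)
  Group 5: 'e' x 4 (positions 15-18)
Total groups: 5

5


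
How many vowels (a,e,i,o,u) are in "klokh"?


Input: klokh
Checking each character:
  'k' at position 0: consonant
  'l' at position 1: consonant
  'o' at position 2: vowel (running total: 1)
  'k' at position 3: consonant
  'h' at position 4: consonant
Total vowels: 1

1


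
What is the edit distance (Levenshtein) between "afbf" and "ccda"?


Computing edit distance: "afbf" -> "ccda"
DP table:
           c    c    d    a
      0    1    2    3    4
  a   1    1    2    3    3
  f   2    2    2    3    4
  b   3    3    3    3    4
  f   4    4    4    4    4
Edit distance = dp[4][4] = 4

4


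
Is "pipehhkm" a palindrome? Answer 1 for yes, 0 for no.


Input: pipehhkm
Reversed: mkhhepip
  Compare pos 0 ('p') with pos 7 ('m'): MISMATCH
  Compare pos 1 ('i') with pos 6 ('k'): MISMATCH
  Compare pos 2 ('p') with pos 5 ('h'): MISMATCH
  Compare pos 3 ('e') with pos 4 ('h'): MISMATCH
Result: not a palindrome

0


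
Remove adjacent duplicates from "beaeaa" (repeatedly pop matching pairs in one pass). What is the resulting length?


Input: beaeaa
Stack-based adjacent duplicate removal:
  Read 'b': push. Stack: b
  Read 'e': push. Stack: be
  Read 'a': push. Stack: bea
  Read 'e': push. Stack: beae
  Read 'a': push. Stack: beaea
  Read 'a': matches stack top 'a' => pop. Stack: beae
Final stack: "beae" (length 4)

4


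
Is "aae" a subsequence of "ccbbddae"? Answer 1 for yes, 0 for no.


Check if "aae" is a subsequence of "ccbbddae"
Greedy scan:
  Position 0 ('c'): no match needed
  Position 1 ('c'): no match needed
  Position 2 ('b'): no match needed
  Position 3 ('b'): no match needed
  Position 4 ('d'): no match needed
  Position 5 ('d'): no match needed
  Position 6 ('a'): matches sub[0] = 'a'
  Position 7 ('e'): no match needed
Only matched 1/3 characters => not a subsequence

0


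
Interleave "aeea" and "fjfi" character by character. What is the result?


Interleaving "aeea" and "fjfi":
  Position 0: 'a' from first, 'f' from second => "af"
  Position 1: 'e' from first, 'j' from second => "ej"
  Position 2: 'e' from first, 'f' from second => "ef"
  Position 3: 'a' from first, 'i' from second => "ai"
Result: afejefai

afejefai


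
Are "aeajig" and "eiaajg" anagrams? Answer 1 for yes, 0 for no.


Strings: "aeajig", "eiaajg"
Sorted first:  aaegij
Sorted second: aaegij
Sorted forms match => anagrams

1


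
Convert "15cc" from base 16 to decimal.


Input: "15cc" in base 16
Positional expansion:
  Digit '1' (value 1) x 16^3 = 4096
  Digit '5' (value 5) x 16^2 = 1280
  Digit 'c' (value 12) x 16^1 = 192
  Digit 'c' (value 12) x 16^0 = 12
Sum = 5580

5580


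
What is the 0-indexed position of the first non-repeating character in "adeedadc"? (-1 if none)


Input: adeedadc
Character frequencies:
  'a': 2
  'c': 1
  'd': 3
  'e': 2
Scanning left to right for freq == 1:
  Position 0 ('a'): freq=2, skip
  Position 1 ('d'): freq=3, skip
  Position 2 ('e'): freq=2, skip
  Position 3 ('e'): freq=2, skip
  Position 4 ('d'): freq=3, skip
  Position 5 ('a'): freq=2, skip
  Position 6 ('d'): freq=3, skip
  Position 7 ('c'): unique! => answer = 7

7


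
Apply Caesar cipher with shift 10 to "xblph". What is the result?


Caesar cipher: shift "xblph" by 10
  'x' (pos 23) + 10 = pos 7 = 'h'
  'b' (pos 1) + 10 = pos 11 = 'l'
  'l' (pos 11) + 10 = pos 21 = 'v'
  'p' (pos 15) + 10 = pos 25 = 'z'
  'h' (pos 7) + 10 = pos 17 = 'r'
Result: hlvzr

hlvzr


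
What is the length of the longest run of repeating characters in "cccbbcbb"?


Input: "cccbbcbb"
Scanning for longest run:
  Position 1 ('c'): continues run of 'c', length=2
  Position 2 ('c'): continues run of 'c', length=3
  Position 3 ('b'): new char, reset run to 1
  Position 4 ('b'): continues run of 'b', length=2
  Position 5 ('c'): new char, reset run to 1
  Position 6 ('b'): new char, reset run to 1
  Position 7 ('b'): continues run of 'b', length=2
Longest run: 'c' with length 3

3


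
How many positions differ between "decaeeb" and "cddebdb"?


Comparing "decaeeb" and "cddebdb" position by position:
  Position 0: 'd' vs 'c' => DIFFER
  Position 1: 'e' vs 'd' => DIFFER
  Position 2: 'c' vs 'd' => DIFFER
  Position 3: 'a' vs 'e' => DIFFER
  Position 4: 'e' vs 'b' => DIFFER
  Position 5: 'e' vs 'd' => DIFFER
  Position 6: 'b' vs 'b' => same
Positions that differ: 6

6


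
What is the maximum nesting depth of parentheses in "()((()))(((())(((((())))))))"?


Input: "()((()))(((())(((((())))))))"
Tracking depth:
  Position 0 '(': depth becomes 1
  Position 1 ')': depth becomes 0
  Position 2 '(': depth becomes 1
  Position 3 '(': depth becomes 2
  Position 4 '(': depth becomes 3
  Position 5 ')': depth becomes 2
  Position 6 ')': depth becomes 1
  Position 7 ')': depth becomes 0
  Position 8 '(': depth becomes 1
  Position 9 '(': depth becomes 2
  Position 10 '(': depth becomes 3
  Position 11 '(': depth becomes 4
  Position 12 ')': depth becomes 3
  Position 13 ')': depth becomes 2
  Position 14 '(': depth becomes 3
  Position 15 '(': depth becomes 4
  Position 16 '(': depth becomes 5
  Position 17 '(': depth becomes 6
  Position 18 '(': depth becomes 7
  Position 19 '(': depth becomes 8
  Position 20 ')': depth becomes 7
  Position 21 ')': depth becomes 6
  Position 22 ')': depth becomes 5
  Position 23 ')': depth becomes 4
  Position 24 ')': depth becomes 3
  Position 25 ')': depth becomes 2
  Position 26 ')': depth becomes 1
  Position 27 ')': depth becomes 0
Maximum depth reached: 8

8


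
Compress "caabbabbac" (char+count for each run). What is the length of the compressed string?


Input: caabbabbac
Runs:
  'c' x 1 => "c1"
  'a' x 2 => "a2"
  'b' x 2 => "b2"
  'a' x 1 => "a1"
  'b' x 2 => "b2"
  'a' x 1 => "a1"
  'c' x 1 => "c1"
Compressed: "c1a2b2a1b2a1c1"
Compressed length: 14

14


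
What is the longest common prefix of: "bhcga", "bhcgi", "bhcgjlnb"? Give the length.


Words: bhcga, bhcgi, bhcgjlnb
  Position 0: all 'b' => match
  Position 1: all 'h' => match
  Position 2: all 'c' => match
  Position 3: all 'g' => match
  Position 4: ('a', 'i', 'j') => mismatch, stop
LCP = "bhcg" (length 4)

4


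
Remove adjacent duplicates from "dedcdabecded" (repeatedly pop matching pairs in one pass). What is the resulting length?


Input: dedcdabecded
Stack-based adjacent duplicate removal:
  Read 'd': push. Stack: d
  Read 'e': push. Stack: de
  Read 'd': push. Stack: ded
  Read 'c': push. Stack: dedc
  Read 'd': push. Stack: dedcd
  Read 'a': push. Stack: dedcda
  Read 'b': push. Stack: dedcdab
  Read 'e': push. Stack: dedcdabe
  Read 'c': push. Stack: dedcdabec
  Read 'd': push. Stack: dedcdabecd
  Read 'e': push. Stack: dedcdabecde
  Read 'd': push. Stack: dedcdabecded
Final stack: "dedcdabecded" (length 12)

12


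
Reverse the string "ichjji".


Input: ichjji
Reading characters right to left:
  Position 5: 'i'
  Position 4: 'j'
  Position 3: 'j'
  Position 2: 'h'
  Position 1: 'c'
  Position 0: 'i'
Reversed: ijjhci

ijjhci
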